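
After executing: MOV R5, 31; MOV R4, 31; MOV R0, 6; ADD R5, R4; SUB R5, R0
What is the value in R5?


Register state trace:
  MOV R5, 31  → R5 = 31
  MOV R4, 31  → R4 = 31
  MOV R0, 6  → R0 = 6
  ADD R5, R4  → R5 = 31 + 31 = 62
  SUB R5, R0  → R5 = 62 - 6 = 56
Final: R5 = 56

56


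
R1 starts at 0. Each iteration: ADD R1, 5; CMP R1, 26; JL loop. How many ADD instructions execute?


Loop trace (R1 starts at 0, target 26, step 5):
  ADD #1: R1 = 0 + 5 = 5  → 5 < 26, loop
  ADD #2: R1 = 5 + 5 = 10  → 10 < 26, loop
  ADD #3: R1 = 10 + 5 = 15  → 15 < 26, loop
  ADD #4: R1 = 15 + 5 = 20  → 20 < 26, loop
  ADD #5: R1 = 20 + 5 = 25  → 25 < 26, loop
  ADD #6: R1 = 25 + 5 = 30  → 30 >= 26, exit
Total ADD instructions: 6

6


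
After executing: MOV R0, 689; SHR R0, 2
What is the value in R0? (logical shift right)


Register state trace:
  MOV R0, 689  → R0 = 689
  SHR R0, 2  → R0 = 689 >> 2 = 689 // 2^2 = 172
Final: R0 = 172

172


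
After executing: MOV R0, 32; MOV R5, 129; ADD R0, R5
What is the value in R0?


Register state trace:
  MOV R0, 32  → R0 = 32
  MOV R5, 129  → R5 = 129
  ADD R0, R5  → R0 = 32 + 129 = 161
Final: R0 = 161

161


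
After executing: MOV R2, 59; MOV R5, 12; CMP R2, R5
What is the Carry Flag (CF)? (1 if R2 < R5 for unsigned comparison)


Register state trace:
  MOV R2, 59  → R2 = 59
  MOV R5, 12  → R5 = 12
  CMP R2, R5  → unsigned 59 - 12: no borrow
  59 >= 12, so CF = 0
CF = 0

0


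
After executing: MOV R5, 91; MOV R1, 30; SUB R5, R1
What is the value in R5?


Register state trace:
  MOV R5, 91  → R5 = 91
  MOV R1, 30  → R1 = 30
  SUB R5, R1  → R5 = 91 - 30 = 61
Final: R5 = 61

61


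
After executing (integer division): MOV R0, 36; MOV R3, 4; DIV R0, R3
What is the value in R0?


Register state trace:
  MOV R0, 36  → R0 = 36
  MOV R3, 4  → R3 = 4
  DIV R0, R3  → R0 = 36 // 4 = 9
Final: R0 = 9

9


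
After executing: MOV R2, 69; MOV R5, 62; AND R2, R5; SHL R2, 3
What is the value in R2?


Register state trace:
  MOV R2, 69  → R2 = 69 (0b01000101)
  MOV R5, 62  → R5 = 62 (0b00111110)
  AND R2, R5  → R2 = 69 AND 62 = 4 (0b00000100)
  SHL R2, 3  → R2 = 4 << 3 = 32
Final: R2 = 32

32


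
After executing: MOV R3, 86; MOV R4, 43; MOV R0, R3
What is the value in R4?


Register state trace:
  MOV R3, 86  → R3 = 86
  MOV R4, 43  → R4 = 43
  MOV R0, R3  → R0 = 86
Final: R4 = 43

43


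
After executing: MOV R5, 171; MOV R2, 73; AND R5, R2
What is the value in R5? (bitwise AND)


Register state trace:
  MOV R5, 171  → R5 = 171 (0b10101011)
  MOV R2, 73  → R2 = 73 (0b01001001)
  AND R5, R2  → R5 = 171 AND 73 = 9 (0b00001001)
Final: R5 = 9

9


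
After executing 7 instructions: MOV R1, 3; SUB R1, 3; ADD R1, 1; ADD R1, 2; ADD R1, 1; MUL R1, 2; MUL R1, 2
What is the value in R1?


Register state trace:
  MOV R1, 3  → R1 = 3
  SUB R1, 3  → R1 = 3 - 3 = 0
  ADD R1, 1  → R1 = 0 + 1 = 1
  ADD R1, 2  → R1 = 1 + 2 = 3
  ADD R1, 1  → R1 = 3 + 1 = 4
  MUL R1, 2  → R1 = 4 * 2 = 8
  MUL R1, 2  → R1 = 8 * 2 = 16
Final: R1 = 16

16


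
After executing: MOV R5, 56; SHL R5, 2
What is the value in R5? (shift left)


Register state trace:
  MOV R5, 56  → R5 = 56
  SHL R5, 2  → R5 = 56 << 2 = 56 * 2^2 = 224
Final: R5 = 224

224


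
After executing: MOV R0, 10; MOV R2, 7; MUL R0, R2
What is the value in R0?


Register state trace:
  MOV R0, 10  → R0 = 10
  MOV R2, 7  → R2 = 7
  MUL R0, R2  → R0 = 10 * 7 = 70
Final: R0 = 70

70


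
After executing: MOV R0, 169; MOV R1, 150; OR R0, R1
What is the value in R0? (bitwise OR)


Register state trace:
  MOV R0, 169  → R0 = 169 (0b10101001)
  MOV R1, 150  → R1 = 150 (0b10010110)
  OR R0, R1   → R0 = 169 OR 150 = 191 (0b10111111)
Final: R0 = 191

191


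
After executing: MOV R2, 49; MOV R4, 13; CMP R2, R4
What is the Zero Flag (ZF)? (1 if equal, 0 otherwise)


Register state trace:
  MOV R2, 49  → R2 = 49
  MOV R4, 13  → R4 = 13
  CMP R2, R4  → computes 49 - 13 = 36
  Result is nonzero, so values are not equal
ZF = 0

0


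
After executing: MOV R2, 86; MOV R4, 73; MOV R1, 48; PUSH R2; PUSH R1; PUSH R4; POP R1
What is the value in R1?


Stack trace (top is rightmost):
  MOV R2, 86  → R2 = 86
  MOV R4, 73  → R4 = 73
  MOV R1, 48  → R1 = 48
  PUSH R2  → stack: [86]
  PUSH R1  → stack: [86, 48]
  PUSH R4  → stack: [86, 48, 73]
  POP R1  → R1 = 73, stack: [86, 48]
Final: R1 = 73

73


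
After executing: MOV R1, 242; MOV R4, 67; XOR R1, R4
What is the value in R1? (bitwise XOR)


Register state trace:
  MOV R1, 242  → R1 = 242 (0b11110010)
  MOV R4, 67  → R4 = 67 (0b01000011)
  XOR R1, R4  → R1 = 242 XOR 67 = 177 (0b10110001)
Final: R1 = 177

177


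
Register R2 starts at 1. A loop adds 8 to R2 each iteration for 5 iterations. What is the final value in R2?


Starting value: R2 = 1
  Iter 1: R2 = 1 + 8 = 9
  Iter 2: R2 = 9 + 8 = 17
  Iter 3: R2 = 17 + 8 = 25
  Iter 4: R2 = 25 + 8 = 33
  Iter 5: R2 = 33 + 8 = 41
Final: R2 = 41

41


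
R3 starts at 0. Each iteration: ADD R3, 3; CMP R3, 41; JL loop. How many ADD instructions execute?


Loop trace (R3 starts at 0, target 41, step 3):
  ADD #1: R3 = 0 + 3 = 3  → 3 < 41, loop
  ADD #2: R3 = 3 + 3 = 6  → 6 < 41, loop
  ADD #3: R3 = 6 + 3 = 9  → 9 < 41, loop
  ADD #4: R3 = 9 + 3 = 12  → 12 < 41, loop
  ADD #5: R3 = 12 + 3 = 15  → 15 < 41, loop
  ADD #6: R3 = 15 + 3 = 18  → 18 < 41, loop
  ADD #7: R3 = 18 + 3 = 21  → 21 < 41, loop
  ADD #8: R3 = 21 + 3 = 24  → 24 < 41, loop
  ADD #9: R3 = 24 + 3 = 27  → 27 < 41, loop
  ADD #10: R3 = 27 + 3 = 30  → 30 < 41, loop
  ADD #11: R3 = 30 + 3 = 33  → 33 < 41, loop
  ADD #12: R3 = 33 + 3 = 36  → 36 < 41, loop
  ADD #13: R3 = 36 + 3 = 39  → 39 < 41, loop
  ADD #14: R3 = 39 + 3 = 42  → 42 >= 41, exit
Total ADD instructions: 14

14


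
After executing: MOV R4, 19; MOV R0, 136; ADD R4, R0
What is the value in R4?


Register state trace:
  MOV R4, 19  → R4 = 19
  MOV R0, 136  → R0 = 136
  ADD R4, R0  → R4 = 19 + 136 = 155
Final: R4 = 155

155


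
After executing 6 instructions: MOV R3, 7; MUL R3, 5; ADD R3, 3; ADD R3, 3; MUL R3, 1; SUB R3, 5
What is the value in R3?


Register state trace:
  MOV R3, 7  → R3 = 7
  MUL R3, 5  → R3 = 7 * 5 = 35
  ADD R3, 3  → R3 = 35 + 3 = 38
  ADD R3, 3  → R3 = 38 + 3 = 41
  MUL R3, 1  → R3 = 41 * 1 = 41
  SUB R3, 5  → R3 = 41 - 5 = 36
Final: R3 = 36

36


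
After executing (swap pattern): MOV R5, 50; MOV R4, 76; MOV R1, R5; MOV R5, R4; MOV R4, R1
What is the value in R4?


Register state trace (swap pattern):
  MOV R5, 50  → R5 = 50
  MOV R4, 76  → R4 = 76
  MOV R1, R5  → R1 = 50  (save R5)
  MOV R5, R4  → R5 = 76  (R5 gets R4's value)
  MOV R4, R1  → R4 = 50  (R4 gets saved value)
Final: R4 = 50

50


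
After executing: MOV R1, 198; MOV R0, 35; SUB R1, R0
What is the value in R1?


Register state trace:
  MOV R1, 198  → R1 = 198
  MOV R0, 35  → R0 = 35
  SUB R1, R0  → R1 = 198 - 35 = 163
Final: R1 = 163

163


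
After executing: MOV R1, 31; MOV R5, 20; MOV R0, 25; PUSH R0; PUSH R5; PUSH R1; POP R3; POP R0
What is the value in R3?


Stack trace (top is rightmost):
  MOV R1, 31  → R1 = 31
  MOV R5, 20  → R5 = 20
  MOV R0, 25  → R0 = 25
  PUSH R0  → stack: [25]
  PUSH R5  → stack: [25, 20]
  PUSH R1  → stack: [25, 20, 31]
  POP R3  → R3 = 31, stack: [25, 20]
  POP R0  → R0 = 20, stack: [25]
Final: R3 = 31

31


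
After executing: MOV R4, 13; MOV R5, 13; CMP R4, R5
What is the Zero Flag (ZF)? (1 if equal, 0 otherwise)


Register state trace:
  MOV R4, 13  → R4 = 13
  MOV R5, 13  → R5 = 13
  CMP R4, R5  → computes 13 - 13 = 0
  Result is zero, so values are equal
ZF = 1

1


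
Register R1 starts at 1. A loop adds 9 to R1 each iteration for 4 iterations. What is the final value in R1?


Starting value: R1 = 1
  Iter 1: R1 = 1 + 9 = 10
  Iter 2: R1 = 10 + 9 = 19
  Iter 3: R1 = 19 + 9 = 28
  Iter 4: R1 = 28 + 9 = 37
Final: R1 = 37

37


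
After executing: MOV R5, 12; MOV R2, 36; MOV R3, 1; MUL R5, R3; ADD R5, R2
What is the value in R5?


Register state trace:
  MOV R5, 12  → R5 = 12
  MOV R2, 36  → R2 = 36
  MOV R3, 1  → R3 = 1
  MUL R5, R3  → R5 = 12 * 1 = 12
  ADD R5, R2  → R5 = 12 + 36 = 48
Final: R5 = 48

48


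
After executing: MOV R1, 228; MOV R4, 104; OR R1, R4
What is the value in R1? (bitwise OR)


Register state trace:
  MOV R1, 228  → R1 = 228 (0b11100100)
  MOV R4, 104  → R4 = 104 (0b01101000)
  OR R1, R4   → R1 = 228 OR 104 = 236 (0b11101100)
Final: R1 = 236

236


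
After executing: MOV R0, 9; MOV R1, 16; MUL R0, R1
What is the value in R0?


Register state trace:
  MOV R0, 9  → R0 = 9
  MOV R1, 16  → R1 = 16
  MUL R0, R1  → R0 = 9 * 16 = 144
Final: R0 = 144

144


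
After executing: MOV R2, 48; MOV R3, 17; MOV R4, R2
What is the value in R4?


Register state trace:
  MOV R2, 48  → R2 = 48
  MOV R3, 17  → R3 = 17
  MOV R4, R2  → R4 = 48
Final: R4 = 48

48


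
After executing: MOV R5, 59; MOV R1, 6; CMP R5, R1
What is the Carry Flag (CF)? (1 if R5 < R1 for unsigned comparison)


Register state trace:
  MOV R5, 59  → R5 = 59
  MOV R1, 6  → R1 = 6
  CMP R5, R1  → unsigned 59 - 6: no borrow
  59 >= 6, so CF = 0
CF = 0

0


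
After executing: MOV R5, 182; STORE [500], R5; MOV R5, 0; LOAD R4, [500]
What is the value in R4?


Register and memory trace:
  MOV R5, 182  → R5 = 182
  STORE [500], R5  → mem[500] = 182
  MOV R5, 0  → R5 = 0
  LOAD R4, [500]  → R4 = mem[500] = 182
Final: R4 = 182

182


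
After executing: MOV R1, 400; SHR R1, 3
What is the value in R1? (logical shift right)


Register state trace:
  MOV R1, 400  → R1 = 400
  SHR R1, 3  → R1 = 400 >> 3 = 400 // 2^3 = 50
Final: R1 = 50

50


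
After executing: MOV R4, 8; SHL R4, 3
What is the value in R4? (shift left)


Register state trace:
  MOV R4, 8  → R4 = 8
  SHL R4, 3  → R4 = 8 << 3 = 8 * 2^3 = 64
Final: R4 = 64

64


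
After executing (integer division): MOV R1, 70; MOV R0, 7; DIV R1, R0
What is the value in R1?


Register state trace:
  MOV R1, 70  → R1 = 70
  MOV R0, 7  → R0 = 7
  DIV R1, R0  → R1 = 70 // 7 = 10
Final: R1 = 10

10


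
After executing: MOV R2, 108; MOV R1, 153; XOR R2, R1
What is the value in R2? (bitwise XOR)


Register state trace:
  MOV R2, 108  → R2 = 108 (0b01101100)
  MOV R1, 153  → R1 = 153 (0b10011001)
  XOR R2, R1  → R2 = 108 XOR 153 = 245 (0b11110101)
Final: R2 = 245

245


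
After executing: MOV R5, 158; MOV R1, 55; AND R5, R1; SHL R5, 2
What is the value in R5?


Register state trace:
  MOV R5, 158  → R5 = 158 (0b10011110)
  MOV R1, 55  → R1 = 55 (0b00110111)
  AND R5, R1  → R5 = 158 AND 55 = 22 (0b00010110)
  SHL R5, 2  → R5 = 22 << 2 = 88
Final: R5 = 88

88


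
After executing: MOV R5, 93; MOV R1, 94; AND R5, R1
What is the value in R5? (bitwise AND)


Register state trace:
  MOV R5, 93  → R5 = 93 (0b01011101)
  MOV R1, 94  → R1 = 94 (0b01011110)
  AND R5, R1  → R5 = 93 AND 94 = 92 (0b01011100)
Final: R5 = 92

92


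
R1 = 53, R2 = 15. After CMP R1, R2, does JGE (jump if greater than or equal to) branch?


Trace:
  R1 = 53, R2 = 15
  CMP R1, R2  → compares 53 vs 15
  JGE checks: is 53 greater than or equal to 15?
  53 > 15, so condition is true
Branch taken: Yes

Yes


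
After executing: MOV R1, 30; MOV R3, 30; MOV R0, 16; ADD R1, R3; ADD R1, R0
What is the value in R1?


Register state trace:
  MOV R1, 30  → R1 = 30
  MOV R3, 30  → R3 = 30
  MOV R0, 16  → R0 = 16
  ADD R1, R3  → R1 = 30 + 30 = 60
  ADD R1, R0  → R1 = 60 + 16 = 76
Final: R1 = 76

76


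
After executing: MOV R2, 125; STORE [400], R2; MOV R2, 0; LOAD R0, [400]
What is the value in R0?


Register and memory trace:
  MOV R2, 125  → R2 = 125
  STORE [400], R2  → mem[400] = 125
  MOV R2, 0  → R2 = 0
  LOAD R0, [400]  → R0 = mem[400] = 125
Final: R0 = 125

125


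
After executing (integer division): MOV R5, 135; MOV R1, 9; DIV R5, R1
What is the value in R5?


Register state trace:
  MOV R5, 135  → R5 = 135
  MOV R1, 9  → R1 = 9
  DIV R5, R1  → R5 = 135 // 9 = 15
Final: R5 = 15

15


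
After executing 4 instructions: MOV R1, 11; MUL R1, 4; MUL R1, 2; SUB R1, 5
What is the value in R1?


Register state trace:
  MOV R1, 11  → R1 = 11
  MUL R1, 4  → R1 = 11 * 4 = 44
  MUL R1, 2  → R1 = 44 * 2 = 88
  SUB R1, 5  → R1 = 88 - 5 = 83
Final: R1 = 83

83


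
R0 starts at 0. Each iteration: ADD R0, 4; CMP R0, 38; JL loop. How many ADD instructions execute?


Loop trace (R0 starts at 0, target 38, step 4):
  ADD #1: R0 = 0 + 4 = 4  → 4 < 38, loop
  ADD #2: R0 = 4 + 4 = 8  → 8 < 38, loop
  ADD #3: R0 = 8 + 4 = 12  → 12 < 38, loop
  ADD #4: R0 = 12 + 4 = 16  → 16 < 38, loop
  ADD #5: R0 = 16 + 4 = 20  → 20 < 38, loop
  ADD #6: R0 = 20 + 4 = 24  → 24 < 38, loop
  ADD #7: R0 = 24 + 4 = 28  → 28 < 38, loop
  ADD #8: R0 = 28 + 4 = 32  → 32 < 38, loop
  ADD #9: R0 = 32 + 4 = 36  → 36 < 38, loop
  ADD #10: R0 = 36 + 4 = 40  → 40 >= 38, exit
Total ADD instructions: 10

10


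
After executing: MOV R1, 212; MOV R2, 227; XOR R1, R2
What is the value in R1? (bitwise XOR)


Register state trace:
  MOV R1, 212  → R1 = 212 (0b11010100)
  MOV R2, 227  → R2 = 227 (0b11100011)
  XOR R1, R2  → R1 = 212 XOR 227 = 55 (0b00110111)
Final: R1 = 55

55


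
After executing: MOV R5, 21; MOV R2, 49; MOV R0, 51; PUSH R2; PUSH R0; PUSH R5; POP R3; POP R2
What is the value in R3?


Stack trace (top is rightmost):
  MOV R5, 21  → R5 = 21
  MOV R2, 49  → R2 = 49
  MOV R0, 51  → R0 = 51
  PUSH R2  → stack: [49]
  PUSH R0  → stack: [49, 51]
  PUSH R5  → stack: [49, 51, 21]
  POP R3  → R3 = 21, stack: [49, 51]
  POP R2  → R2 = 51, stack: [49]
Final: R3 = 21

21


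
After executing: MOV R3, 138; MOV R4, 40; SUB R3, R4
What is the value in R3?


Register state trace:
  MOV R3, 138  → R3 = 138
  MOV R4, 40  → R4 = 40
  SUB R3, R4  → R3 = 138 - 40 = 98
Final: R3 = 98

98


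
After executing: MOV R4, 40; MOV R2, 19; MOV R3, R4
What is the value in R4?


Register state trace:
  MOV R4, 40  → R4 = 40
  MOV R2, 19  → R2 = 19
  MOV R3, R4  → R3 = 40
Final: R4 = 40

40


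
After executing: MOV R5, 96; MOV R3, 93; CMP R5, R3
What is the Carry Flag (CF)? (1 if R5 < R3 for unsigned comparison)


Register state trace:
  MOV R5, 96  → R5 = 96
  MOV R3, 93  → R3 = 93
  CMP R5, R3  → unsigned 96 - 93: no borrow
  96 >= 93, so CF = 0
CF = 0

0


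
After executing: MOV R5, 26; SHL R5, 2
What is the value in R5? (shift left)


Register state trace:
  MOV R5, 26  → R5 = 26
  SHL R5, 2  → R5 = 26 << 2 = 26 * 2^2 = 104
Final: R5 = 104

104


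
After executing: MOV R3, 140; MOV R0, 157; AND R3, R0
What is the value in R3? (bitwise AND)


Register state trace:
  MOV R3, 140  → R3 = 140 (0b10001100)
  MOV R0, 157  → R0 = 157 (0b10011101)
  AND R3, R0  → R3 = 140 AND 157 = 140 (0b10001100)
Final: R3 = 140

140


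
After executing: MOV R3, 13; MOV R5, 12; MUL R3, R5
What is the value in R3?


Register state trace:
  MOV R3, 13  → R3 = 13
  MOV R5, 12  → R5 = 12
  MUL R3, R5  → R3 = 13 * 12 = 156
Final: R3 = 156

156


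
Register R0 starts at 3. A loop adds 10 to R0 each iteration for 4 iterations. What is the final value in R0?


Starting value: R0 = 3
  Iter 1: R0 = 3 + 10 = 13
  Iter 2: R0 = 13 + 10 = 23
  Iter 3: R0 = 23 + 10 = 33
  Iter 4: R0 = 33 + 10 = 43
Final: R0 = 43

43


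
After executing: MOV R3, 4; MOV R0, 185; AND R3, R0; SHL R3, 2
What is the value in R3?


Register state trace:
  MOV R3, 4  → R3 = 4 (0b00000100)
  MOV R0, 185  → R0 = 185 (0b10111001)
  AND R3, R0  → R3 = 4 AND 185 = 0 (0b00000000)
  SHL R3, 2  → R3 = 0 << 2 = 0
Final: R3 = 0

0


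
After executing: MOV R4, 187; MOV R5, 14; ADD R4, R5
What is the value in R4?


Register state trace:
  MOV R4, 187  → R4 = 187
  MOV R5, 14  → R5 = 14
  ADD R4, R5  → R4 = 187 + 14 = 201
Final: R4 = 201

201


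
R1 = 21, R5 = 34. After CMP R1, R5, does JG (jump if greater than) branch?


Trace:
  R1 = 21, R5 = 34
  CMP R1, R5  → compares 21 vs 34
  JG checks: is 21 greater than 34?
  21 < 34, so condition is false
Branch taken: No

No


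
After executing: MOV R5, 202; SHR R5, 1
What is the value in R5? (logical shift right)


Register state trace:
  MOV R5, 202  → R5 = 202
  SHR R5, 1  → R5 = 202 >> 1 = 202 // 2^1 = 101
Final: R5 = 101

101


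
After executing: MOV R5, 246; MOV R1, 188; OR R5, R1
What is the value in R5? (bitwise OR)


Register state trace:
  MOV R5, 246  → R5 = 246 (0b11110110)
  MOV R1, 188  → R1 = 188 (0b10111100)
  OR R5, R1   → R5 = 246 OR 188 = 254 (0b11111110)
Final: R5 = 254

254


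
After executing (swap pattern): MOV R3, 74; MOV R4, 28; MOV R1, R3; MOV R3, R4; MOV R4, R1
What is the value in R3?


Register state trace (swap pattern):
  MOV R3, 74  → R3 = 74
  MOV R4, 28  → R4 = 28
  MOV R1, R3  → R1 = 74  (save R3)
  MOV R3, R4  → R3 = 28  (R3 gets R4's value)
  MOV R4, R1  → R4 = 74  (R4 gets saved value)
Final: R3 = 28

28


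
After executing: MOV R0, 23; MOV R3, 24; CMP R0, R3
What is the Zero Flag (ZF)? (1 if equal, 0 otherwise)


Register state trace:
  MOV R0, 23  → R0 = 23
  MOV R3, 24  → R3 = 24
  CMP R0, R3  → computes 23 - 24 = -1
  Result is nonzero, so values are not equal
ZF = 0

0


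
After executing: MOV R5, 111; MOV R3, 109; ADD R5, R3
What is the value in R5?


Register state trace:
  MOV R5, 111  → R5 = 111
  MOV R3, 109  → R3 = 109
  ADD R5, R3  → R5 = 111 + 109 = 220
Final: R5 = 220

220


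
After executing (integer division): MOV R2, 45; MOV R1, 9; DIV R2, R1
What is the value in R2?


Register state trace:
  MOV R2, 45  → R2 = 45
  MOV R1, 9  → R1 = 9
  DIV R2, R1  → R2 = 45 // 9 = 5
Final: R2 = 5

5


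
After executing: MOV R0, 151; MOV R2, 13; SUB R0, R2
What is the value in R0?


Register state trace:
  MOV R0, 151  → R0 = 151
  MOV R2, 13  → R2 = 13
  SUB R0, R2  → R0 = 151 - 13 = 138
Final: R0 = 138

138


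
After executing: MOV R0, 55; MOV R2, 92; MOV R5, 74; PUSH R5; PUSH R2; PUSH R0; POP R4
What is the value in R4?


Stack trace (top is rightmost):
  MOV R0, 55  → R0 = 55
  MOV R2, 92  → R2 = 92
  MOV R5, 74  → R5 = 74
  PUSH R5  → stack: [74]
  PUSH R2  → stack: [74, 92]
  PUSH R0  → stack: [74, 92, 55]
  POP R4  → R4 = 55, stack: [74, 92]
Final: R4 = 55

55


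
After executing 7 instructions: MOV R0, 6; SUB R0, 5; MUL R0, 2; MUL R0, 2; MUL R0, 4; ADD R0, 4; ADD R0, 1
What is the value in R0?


Register state trace:
  MOV R0, 6  → R0 = 6
  SUB R0, 5  → R0 = 6 - 5 = 1
  MUL R0, 2  → R0 = 1 * 2 = 2
  MUL R0, 2  → R0 = 2 * 2 = 4
  MUL R0, 4  → R0 = 4 * 4 = 16
  ADD R0, 4  → R0 = 16 + 4 = 20
  ADD R0, 1  → R0 = 20 + 1 = 21
Final: R0 = 21

21


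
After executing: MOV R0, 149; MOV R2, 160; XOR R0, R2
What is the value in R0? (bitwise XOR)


Register state trace:
  MOV R0, 149  → R0 = 149 (0b10010101)
  MOV R2, 160  → R2 = 160 (0b10100000)
  XOR R0, R2  → R0 = 149 XOR 160 = 53 (0b00110101)
Final: R0 = 53

53


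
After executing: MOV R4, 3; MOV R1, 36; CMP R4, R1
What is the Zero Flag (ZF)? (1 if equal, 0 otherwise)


Register state trace:
  MOV R4, 3  → R4 = 3
  MOV R1, 36  → R1 = 36
  CMP R4, R1  → computes 3 - 36 = -33
  Result is nonzero, so values are not equal
ZF = 0

0


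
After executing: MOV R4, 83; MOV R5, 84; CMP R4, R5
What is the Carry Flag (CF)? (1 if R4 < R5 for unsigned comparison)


Register state trace:
  MOV R4, 83  → R4 = 83
  MOV R5, 84  → R5 = 84
  CMP R4, R5  → unsigned 83 - 84: borrow occurs
  83 < 84, so CF = 1
CF = 1

1


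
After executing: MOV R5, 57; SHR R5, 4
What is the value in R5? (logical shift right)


Register state trace:
  MOV R5, 57  → R5 = 57
  SHR R5, 4  → R5 = 57 >> 4 = 57 // 2^4 = 3
Final: R5 = 3

3


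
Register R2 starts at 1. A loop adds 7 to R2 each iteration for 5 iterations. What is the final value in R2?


Starting value: R2 = 1
  Iter 1: R2 = 1 + 7 = 8
  Iter 2: R2 = 8 + 7 = 15
  Iter 3: R2 = 15 + 7 = 22
  Iter 4: R2 = 22 + 7 = 29
  Iter 5: R2 = 29 + 7 = 36
Final: R2 = 36

36


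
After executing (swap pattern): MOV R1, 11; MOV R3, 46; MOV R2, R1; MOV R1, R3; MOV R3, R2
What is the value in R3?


Register state trace (swap pattern):
  MOV R1, 11  → R1 = 11
  MOV R3, 46  → R3 = 46
  MOV R2, R1  → R2 = 11  (save R1)
  MOV R1, R3  → R1 = 46  (R1 gets R3's value)
  MOV R3, R2  → R3 = 11  (R3 gets saved value)
Final: R3 = 11

11


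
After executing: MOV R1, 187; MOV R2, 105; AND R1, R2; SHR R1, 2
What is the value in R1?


Register state trace:
  MOV R1, 187  → R1 = 187 (0b10111011)
  MOV R2, 105  → R2 = 105 (0b01101001)
  AND R1, R2  → R1 = 187 AND 105 = 41 (0b00101001)
  SHR R1, 2  → R1 = 41 >> 2 = 10
Final: R1 = 10

10


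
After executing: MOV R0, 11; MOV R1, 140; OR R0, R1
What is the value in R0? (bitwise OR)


Register state trace:
  MOV R0, 11  → R0 = 11 (0b00001011)
  MOV R1, 140  → R1 = 140 (0b10001100)
  OR R0, R1   → R0 = 11 OR 140 = 143 (0b10001111)
Final: R0 = 143

143


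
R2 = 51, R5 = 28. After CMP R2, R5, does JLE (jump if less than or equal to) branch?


Trace:
  R2 = 51, R5 = 28
  CMP R2, R5  → compares 51 vs 28
  JLE checks: is 51 less than or equal to 28?
  51 > 28, so condition is false
Branch taken: No

No


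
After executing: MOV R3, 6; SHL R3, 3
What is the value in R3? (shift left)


Register state trace:
  MOV R3, 6  → R3 = 6
  SHL R3, 3  → R3 = 6 << 3 = 6 * 2^3 = 48
Final: R3 = 48

48


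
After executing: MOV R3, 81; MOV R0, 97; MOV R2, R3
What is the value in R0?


Register state trace:
  MOV R3, 81  → R3 = 81
  MOV R0, 97  → R0 = 97
  MOV R2, R3  → R2 = 81
Final: R0 = 97

97


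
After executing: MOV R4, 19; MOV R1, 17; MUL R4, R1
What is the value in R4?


Register state trace:
  MOV R4, 19  → R4 = 19
  MOV R1, 17  → R1 = 17
  MUL R4, R1  → R4 = 19 * 17 = 323
Final: R4 = 323

323


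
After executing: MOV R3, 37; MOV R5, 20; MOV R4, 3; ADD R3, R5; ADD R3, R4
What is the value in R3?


Register state trace:
  MOV R3, 37  → R3 = 37
  MOV R5, 20  → R5 = 20
  MOV R4, 3  → R4 = 3
  ADD R3, R5  → R3 = 37 + 20 = 57
  ADD R3, R4  → R3 = 57 + 3 = 60
Final: R3 = 60

60


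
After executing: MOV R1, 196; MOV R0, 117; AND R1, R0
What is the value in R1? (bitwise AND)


Register state trace:
  MOV R1, 196  → R1 = 196 (0b11000100)
  MOV R0, 117  → R0 = 117 (0b01110101)
  AND R1, R0  → R1 = 196 AND 117 = 68 (0b01000100)
Final: R1 = 68

68


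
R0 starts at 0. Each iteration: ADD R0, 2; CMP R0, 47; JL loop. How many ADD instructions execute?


Loop trace (R0 starts at 0, target 47, step 2):
  ADD #1: R0 = 0 + 2 = 2  → 2 < 47, loop
  ADD #2: R0 = 2 + 2 = 4  → 4 < 47, loop
  ADD #3: R0 = 4 + 2 = 6  → 6 < 47, loop
  ADD #4: R0 = 6 + 2 = 8  → 8 < 47, loop
  ADD #5: R0 = 8 + 2 = 10  → 10 < 47, loop
  ADD #6: R0 = 10 + 2 = 12  → 12 < 47, loop
  ADD #7: R0 = 12 + 2 = 14  → 14 < 47, loop
  ADD #8: R0 = 14 + 2 = 16  → 16 < 47, loop
  ADD #9: R0 = 16 + 2 = 18  → 18 < 47, loop
  ADD #10: R0 = 18 + 2 = 20  → 20 < 47, loop
  ADD #11: R0 = 20 + 2 = 22  → 22 < 47, loop
  ADD #12: R0 = 22 + 2 = 24  → 24 < 47, loop
  ADD #13: R0 = 24 + 2 = 26  → 26 < 47, loop
  ADD #14: R0 = 26 + 2 = 28  → 28 < 47, loop
  ADD #15: R0 = 28 + 2 = 30  → 30 < 47, loop
  ADD #16: R0 = 30 + 2 = 32  → 32 < 47, loop
  ADD #17: R0 = 32 + 2 = 34  → 34 < 47, loop
  ADD #18: R0 = 34 + 2 = 36  → 36 < 47, loop
  ADD #19: R0 = 36 + 2 = 38  → 38 < 47, loop
  ADD #20: R0 = 38 + 2 = 40  → 40 < 47, loop
  ADD #21: R0 = 40 + 2 = 42  → 42 < 47, loop
  ADD #22: R0 = 42 + 2 = 44  → 44 < 47, loop
  ADD #23: R0 = 44 + 2 = 46  → 46 < 47, loop
  ADD #24: R0 = 46 + 2 = 48  → 48 >= 47, exit
Total ADD instructions: 24

24


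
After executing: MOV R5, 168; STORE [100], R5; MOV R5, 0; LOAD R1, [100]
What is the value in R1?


Register and memory trace:
  MOV R5, 168  → R5 = 168
  STORE [100], R5  → mem[100] = 168
  MOV R5, 0  → R5 = 0
  LOAD R1, [100]  → R1 = mem[100] = 168
Final: R1 = 168

168


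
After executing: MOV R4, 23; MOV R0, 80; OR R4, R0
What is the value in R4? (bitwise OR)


Register state trace:
  MOV R4, 23  → R4 = 23 (0b00010111)
  MOV R0, 80  → R0 = 80 (0b01010000)
  OR R4, R0   → R4 = 23 OR 80 = 87 (0b01010111)
Final: R4 = 87

87


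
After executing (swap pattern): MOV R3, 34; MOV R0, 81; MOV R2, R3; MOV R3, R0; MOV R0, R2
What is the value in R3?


Register state trace (swap pattern):
  MOV R3, 34  → R3 = 34
  MOV R0, 81  → R0 = 81
  MOV R2, R3  → R2 = 34  (save R3)
  MOV R3, R0  → R3 = 81  (R3 gets R0's value)
  MOV R0, R2  → R0 = 34  (R0 gets saved value)
Final: R3 = 81

81


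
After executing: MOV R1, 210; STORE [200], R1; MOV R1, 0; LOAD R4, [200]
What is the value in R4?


Register and memory trace:
  MOV R1, 210  → R1 = 210
  STORE [200], R1  → mem[200] = 210
  MOV R1, 0  → R1 = 0
  LOAD R4, [200]  → R4 = mem[200] = 210
Final: R4 = 210

210


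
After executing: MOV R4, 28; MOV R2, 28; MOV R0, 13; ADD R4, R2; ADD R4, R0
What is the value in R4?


Register state trace:
  MOV R4, 28  → R4 = 28
  MOV R2, 28  → R2 = 28
  MOV R0, 13  → R0 = 13
  ADD R4, R2  → R4 = 28 + 28 = 56
  ADD R4, R0  → R4 = 56 + 13 = 69
Final: R4 = 69

69


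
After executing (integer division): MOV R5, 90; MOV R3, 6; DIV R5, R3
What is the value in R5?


Register state trace:
  MOV R5, 90  → R5 = 90
  MOV R3, 6  → R3 = 6
  DIV R5, R3  → R5 = 90 // 6 = 15
Final: R5 = 15

15


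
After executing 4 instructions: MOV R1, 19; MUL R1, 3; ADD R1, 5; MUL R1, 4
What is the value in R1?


Register state trace:
  MOV R1, 19  → R1 = 19
  MUL R1, 3  → R1 = 19 * 3 = 57
  ADD R1, 5  → R1 = 57 + 5 = 62
  MUL R1, 4  → R1 = 62 * 4 = 248
Final: R1 = 248

248


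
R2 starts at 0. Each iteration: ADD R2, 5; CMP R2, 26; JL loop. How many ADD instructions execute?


Loop trace (R2 starts at 0, target 26, step 5):
  ADD #1: R2 = 0 + 5 = 5  → 5 < 26, loop
  ADD #2: R2 = 5 + 5 = 10  → 10 < 26, loop
  ADD #3: R2 = 10 + 5 = 15  → 15 < 26, loop
  ADD #4: R2 = 15 + 5 = 20  → 20 < 26, loop
  ADD #5: R2 = 20 + 5 = 25  → 25 < 26, loop
  ADD #6: R2 = 25 + 5 = 30  → 30 >= 26, exit
Total ADD instructions: 6

6


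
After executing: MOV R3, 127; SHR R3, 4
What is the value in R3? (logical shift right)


Register state trace:
  MOV R3, 127  → R3 = 127
  SHR R3, 4  → R3 = 127 >> 4 = 127 // 2^4 = 7
Final: R3 = 7

7


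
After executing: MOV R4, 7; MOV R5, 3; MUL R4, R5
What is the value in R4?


Register state trace:
  MOV R4, 7  → R4 = 7
  MOV R5, 3  → R5 = 3
  MUL R4, R5  → R4 = 7 * 3 = 21
Final: R4 = 21

21


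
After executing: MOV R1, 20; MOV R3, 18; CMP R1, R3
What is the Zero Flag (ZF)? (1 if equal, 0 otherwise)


Register state trace:
  MOV R1, 20  → R1 = 20
  MOV R3, 18  → R3 = 18
  CMP R1, R3  → computes 20 - 18 = 2
  Result is nonzero, so values are not equal
ZF = 0

0


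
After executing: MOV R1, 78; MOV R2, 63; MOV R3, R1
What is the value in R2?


Register state trace:
  MOV R1, 78  → R1 = 78
  MOV R2, 63  → R2 = 63
  MOV R3, R1  → R3 = 78
Final: R2 = 63

63


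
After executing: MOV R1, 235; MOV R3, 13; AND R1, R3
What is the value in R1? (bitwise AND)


Register state trace:
  MOV R1, 235  → R1 = 235 (0b11101011)
  MOV R3, 13  → R3 = 13 (0b00001101)
  AND R1, R3  → R1 = 235 AND 13 = 9 (0b00001001)
Final: R1 = 9

9


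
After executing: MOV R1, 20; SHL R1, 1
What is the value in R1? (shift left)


Register state trace:
  MOV R1, 20  → R1 = 20
  SHL R1, 1  → R1 = 20 << 1 = 20 * 2^1 = 40
Final: R1 = 40

40


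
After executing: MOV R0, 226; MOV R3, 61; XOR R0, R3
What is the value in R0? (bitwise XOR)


Register state trace:
  MOV R0, 226  → R0 = 226 (0b11100010)
  MOV R3, 61  → R3 = 61 (0b00111101)
  XOR R0, R3  → R0 = 226 XOR 61 = 223 (0b11011111)
Final: R0 = 223

223


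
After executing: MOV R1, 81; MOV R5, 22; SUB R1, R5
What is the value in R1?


Register state trace:
  MOV R1, 81  → R1 = 81
  MOV R5, 22  → R5 = 22
  SUB R1, R5  → R1 = 81 - 22 = 59
Final: R1 = 59

59


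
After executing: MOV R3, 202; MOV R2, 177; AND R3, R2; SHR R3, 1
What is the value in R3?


Register state trace:
  MOV R3, 202  → R3 = 202 (0b11001010)
  MOV R2, 177  → R2 = 177 (0b10110001)
  AND R3, R2  → R3 = 202 AND 177 = 128 (0b10000000)
  SHR R3, 1  → R3 = 128 >> 1 = 64
Final: R3 = 64

64


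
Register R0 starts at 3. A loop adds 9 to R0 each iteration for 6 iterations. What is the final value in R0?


Starting value: R0 = 3
  Iter 1: R0 = 3 + 9 = 12
  Iter 2: R0 = 12 + 9 = 21
  Iter 3: R0 = 21 + 9 = 30
  Iter 4: R0 = 30 + 9 = 39
  Iter 5: R0 = 39 + 9 = 48
  Iter 6: R0 = 48 + 9 = 57
Final: R0 = 57

57


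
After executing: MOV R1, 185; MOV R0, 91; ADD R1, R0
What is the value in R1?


Register state trace:
  MOV R1, 185  → R1 = 185
  MOV R0, 91  → R0 = 91
  ADD R1, R0  → R1 = 185 + 91 = 276
Final: R1 = 276

276


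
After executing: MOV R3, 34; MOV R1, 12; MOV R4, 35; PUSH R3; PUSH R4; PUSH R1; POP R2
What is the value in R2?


Stack trace (top is rightmost):
  MOV R3, 34  → R3 = 34
  MOV R1, 12  → R1 = 12
  MOV R4, 35  → R4 = 35
  PUSH R3  → stack: [34]
  PUSH R4  → stack: [34, 35]
  PUSH R1  → stack: [34, 35, 12]
  POP R2  → R2 = 12, stack: [34, 35]
Final: R2 = 12

12


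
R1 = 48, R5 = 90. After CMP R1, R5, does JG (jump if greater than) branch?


Trace:
  R1 = 48, R5 = 90
  CMP R1, R5  → compares 48 vs 90
  JG checks: is 48 greater than 90?
  48 < 90, so condition is false
Branch taken: No

No


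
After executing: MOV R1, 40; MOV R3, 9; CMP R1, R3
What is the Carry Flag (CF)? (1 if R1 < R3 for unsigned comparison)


Register state trace:
  MOV R1, 40  → R1 = 40
  MOV R3, 9  → R3 = 9
  CMP R1, R3  → unsigned 40 - 9: no borrow
  40 >= 9, so CF = 0
CF = 0

0


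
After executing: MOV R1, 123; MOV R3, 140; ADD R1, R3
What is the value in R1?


Register state trace:
  MOV R1, 123  → R1 = 123
  MOV R3, 140  → R3 = 140
  ADD R1, R3  → R1 = 123 + 140 = 263
Final: R1 = 263

263


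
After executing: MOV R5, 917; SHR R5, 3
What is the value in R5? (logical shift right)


Register state trace:
  MOV R5, 917  → R5 = 917
  SHR R5, 3  → R5 = 917 >> 3 = 917 // 2^3 = 114
Final: R5 = 114

114


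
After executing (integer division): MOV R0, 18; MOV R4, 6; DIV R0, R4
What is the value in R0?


Register state trace:
  MOV R0, 18  → R0 = 18
  MOV R4, 6  → R4 = 6
  DIV R0, R4  → R0 = 18 // 6 = 3
Final: R0 = 3

3


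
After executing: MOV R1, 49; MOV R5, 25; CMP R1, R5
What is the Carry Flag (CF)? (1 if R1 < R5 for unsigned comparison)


Register state trace:
  MOV R1, 49  → R1 = 49
  MOV R5, 25  → R5 = 25
  CMP R1, R5  → unsigned 49 - 25: no borrow
  49 >= 25, so CF = 0
CF = 0

0


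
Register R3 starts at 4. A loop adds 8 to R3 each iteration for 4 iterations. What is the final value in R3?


Starting value: R3 = 4
  Iter 1: R3 = 4 + 8 = 12
  Iter 2: R3 = 12 + 8 = 20
  Iter 3: R3 = 20 + 8 = 28
  Iter 4: R3 = 28 + 8 = 36
Final: R3 = 36

36


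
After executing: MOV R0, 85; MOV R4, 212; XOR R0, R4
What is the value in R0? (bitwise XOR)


Register state trace:
  MOV R0, 85  → R0 = 85 (0b01010101)
  MOV R4, 212  → R4 = 212 (0b11010100)
  XOR R0, R4  → R0 = 85 XOR 212 = 129 (0b10000001)
Final: R0 = 129

129


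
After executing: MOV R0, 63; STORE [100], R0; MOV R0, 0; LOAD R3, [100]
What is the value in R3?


Register and memory trace:
  MOV R0, 63  → R0 = 63
  STORE [100], R0  → mem[100] = 63
  MOV R0, 0  → R0 = 0
  LOAD R3, [100]  → R3 = mem[100] = 63
Final: R3 = 63

63


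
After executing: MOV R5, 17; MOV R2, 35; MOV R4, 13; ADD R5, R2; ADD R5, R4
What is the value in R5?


Register state trace:
  MOV R5, 17  → R5 = 17
  MOV R2, 35  → R2 = 35
  MOV R4, 13  → R4 = 13
  ADD R5, R2  → R5 = 17 + 35 = 52
  ADD R5, R4  → R5 = 52 + 13 = 65
Final: R5 = 65

65


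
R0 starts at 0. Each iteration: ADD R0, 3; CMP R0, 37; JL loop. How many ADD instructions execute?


Loop trace (R0 starts at 0, target 37, step 3):
  ADD #1: R0 = 0 + 3 = 3  → 3 < 37, loop
  ADD #2: R0 = 3 + 3 = 6  → 6 < 37, loop
  ADD #3: R0 = 6 + 3 = 9  → 9 < 37, loop
  ADD #4: R0 = 9 + 3 = 12  → 12 < 37, loop
  ADD #5: R0 = 12 + 3 = 15  → 15 < 37, loop
  ADD #6: R0 = 15 + 3 = 18  → 18 < 37, loop
  ADD #7: R0 = 18 + 3 = 21  → 21 < 37, loop
  ADD #8: R0 = 21 + 3 = 24  → 24 < 37, loop
  ADD #9: R0 = 24 + 3 = 27  → 27 < 37, loop
  ADD #10: R0 = 27 + 3 = 30  → 30 < 37, loop
  ADD #11: R0 = 30 + 3 = 33  → 33 < 37, loop
  ADD #12: R0 = 33 + 3 = 36  → 36 < 37, loop
  ADD #13: R0 = 36 + 3 = 39  → 39 >= 37, exit
Total ADD instructions: 13

13


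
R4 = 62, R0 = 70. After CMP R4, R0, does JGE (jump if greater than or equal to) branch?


Trace:
  R4 = 62, R0 = 70
  CMP R4, R0  → compares 62 vs 70
  JGE checks: is 62 greater than or equal to 70?
  62 < 70, so condition is false
Branch taken: No

No


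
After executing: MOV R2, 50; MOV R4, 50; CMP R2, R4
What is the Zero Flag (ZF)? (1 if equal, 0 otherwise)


Register state trace:
  MOV R2, 50  → R2 = 50
  MOV R4, 50  → R4 = 50
  CMP R2, R4  → computes 50 - 50 = 0
  Result is zero, so values are equal
ZF = 1

1


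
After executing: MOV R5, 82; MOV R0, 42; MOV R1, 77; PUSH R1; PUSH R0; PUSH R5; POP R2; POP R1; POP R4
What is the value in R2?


Stack trace (top is rightmost):
  MOV R5, 82  → R5 = 82
  MOV R0, 42  → R0 = 42
  MOV R1, 77  → R1 = 77
  PUSH R1  → stack: [77]
  PUSH R0  → stack: [77, 42]
  PUSH R5  → stack: [77, 42, 82]
  POP R2  → R2 = 82, stack: [77, 42]
  POP R1  → R1 = 42, stack: [77]
  POP R4  → R4 = 77, stack: []
Final: R2 = 82

82


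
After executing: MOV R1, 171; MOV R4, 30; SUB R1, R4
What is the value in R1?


Register state trace:
  MOV R1, 171  → R1 = 171
  MOV R4, 30  → R4 = 30
  SUB R1, R4  → R1 = 171 - 30 = 141
Final: R1 = 141

141


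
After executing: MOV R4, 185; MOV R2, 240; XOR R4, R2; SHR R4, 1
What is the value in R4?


Register state trace:
  MOV R4, 185  → R4 = 185 (0b10111001)
  MOV R2, 240  → R2 = 240 (0b11110000)
  XOR R4, R2  → R4 = 185 XOR 240 = 73 (0b01001001)
  SHR R4, 1  → R4 = 73 >> 1 = 36
Final: R4 = 36

36


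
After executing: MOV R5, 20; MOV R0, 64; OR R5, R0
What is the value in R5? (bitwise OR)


Register state trace:
  MOV R5, 20  → R5 = 20 (0b00010100)
  MOV R0, 64  → R0 = 64 (0b01000000)
  OR R5, R0   → R5 = 20 OR 64 = 84 (0b01010100)
Final: R5 = 84

84


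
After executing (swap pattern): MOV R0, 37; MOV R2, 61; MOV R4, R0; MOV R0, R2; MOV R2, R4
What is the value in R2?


Register state trace (swap pattern):
  MOV R0, 37  → R0 = 37
  MOV R2, 61  → R2 = 61
  MOV R4, R0  → R4 = 37  (save R0)
  MOV R0, R2  → R0 = 61  (R0 gets R2's value)
  MOV R2, R4  → R2 = 37  (R2 gets saved value)
Final: R2 = 37

37


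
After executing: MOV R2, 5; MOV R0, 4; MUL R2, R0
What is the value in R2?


Register state trace:
  MOV R2, 5  → R2 = 5
  MOV R0, 4  → R0 = 4
  MUL R2, R0  → R2 = 5 * 4 = 20
Final: R2 = 20

20


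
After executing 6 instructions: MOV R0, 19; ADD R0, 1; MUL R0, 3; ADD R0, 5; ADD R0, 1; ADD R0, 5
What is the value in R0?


Register state trace:
  MOV R0, 19  → R0 = 19
  ADD R0, 1  → R0 = 19 + 1 = 20
  MUL R0, 3  → R0 = 20 * 3 = 60
  ADD R0, 5  → R0 = 60 + 5 = 65
  ADD R0, 1  → R0 = 65 + 1 = 66
  ADD R0, 5  → R0 = 66 + 5 = 71
Final: R0 = 71

71


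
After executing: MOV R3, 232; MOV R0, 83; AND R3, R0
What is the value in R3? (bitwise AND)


Register state trace:
  MOV R3, 232  → R3 = 232 (0b11101000)
  MOV R0, 83  → R0 = 83 (0b01010011)
  AND R3, R0  → R3 = 232 AND 83 = 64 (0b01000000)
Final: R3 = 64

64


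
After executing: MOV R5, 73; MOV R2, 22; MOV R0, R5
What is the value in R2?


Register state trace:
  MOV R5, 73  → R5 = 73
  MOV R2, 22  → R2 = 22
  MOV R0, R5  → R0 = 73
Final: R2 = 22

22


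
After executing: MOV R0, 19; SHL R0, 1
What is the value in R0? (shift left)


Register state trace:
  MOV R0, 19  → R0 = 19
  SHL R0, 1  → R0 = 19 << 1 = 19 * 2^1 = 38
Final: R0 = 38

38


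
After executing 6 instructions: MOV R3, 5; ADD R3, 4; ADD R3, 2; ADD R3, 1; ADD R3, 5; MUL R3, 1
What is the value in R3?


Register state trace:
  MOV R3, 5  → R3 = 5
  ADD R3, 4  → R3 = 5 + 4 = 9
  ADD R3, 2  → R3 = 9 + 2 = 11
  ADD R3, 1  → R3 = 11 + 1 = 12
  ADD R3, 5  → R3 = 12 + 5 = 17
  MUL R3, 1  → R3 = 17 * 1 = 17
Final: R3 = 17

17


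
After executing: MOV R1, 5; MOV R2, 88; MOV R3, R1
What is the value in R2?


Register state trace:
  MOV R1, 5  → R1 = 5
  MOV R2, 88  → R2 = 88
  MOV R3, R1  → R3 = 5
Final: R2 = 88

88


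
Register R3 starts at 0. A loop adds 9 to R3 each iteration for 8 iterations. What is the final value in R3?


Starting value: R3 = 0
  Iter 1: R3 = 0 + 9 = 9
  Iter 2: R3 = 9 + 9 = 18
  Iter 3: R3 = 18 + 9 = 27
  Iter 4: R3 = 27 + 9 = 36
  Iter 5: R3 = 36 + 9 = 45
  Iter 6: R3 = 45 + 9 = 54
  Iter 7: R3 = 54 + 9 = 63
  Iter 8: R3 = 63 + 9 = 72
Final: R3 = 72

72


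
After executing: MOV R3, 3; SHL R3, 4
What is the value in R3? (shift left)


Register state trace:
  MOV R3, 3  → R3 = 3
  SHL R3, 4  → R3 = 3 << 4 = 3 * 2^4 = 48
Final: R3 = 48

48


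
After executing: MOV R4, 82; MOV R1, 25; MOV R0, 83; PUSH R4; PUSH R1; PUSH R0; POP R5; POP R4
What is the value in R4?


Stack trace (top is rightmost):
  MOV R4, 82  → R4 = 82
  MOV R1, 25  → R1 = 25
  MOV R0, 83  → R0 = 83
  PUSH R4  → stack: [82]
  PUSH R1  → stack: [82, 25]
  PUSH R0  → stack: [82, 25, 83]
  POP R5  → R5 = 83, stack: [82, 25]
  POP R4  → R4 = 25, stack: [82]
Final: R4 = 25

25


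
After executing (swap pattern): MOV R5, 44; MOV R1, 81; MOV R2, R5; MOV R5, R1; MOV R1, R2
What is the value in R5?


Register state trace (swap pattern):
  MOV R5, 44  → R5 = 44
  MOV R1, 81  → R1 = 81
  MOV R2, R5  → R2 = 44  (save R5)
  MOV R5, R1  → R5 = 81  (R5 gets R1's value)
  MOV R1, R2  → R1 = 44  (R1 gets saved value)
Final: R5 = 81

81


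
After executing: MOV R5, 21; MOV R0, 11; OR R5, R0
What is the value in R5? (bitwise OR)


Register state trace:
  MOV R5, 21  → R5 = 21 (0b00010101)
  MOV R0, 11  → R0 = 11 (0b00001011)
  OR R5, R0   → R5 = 21 OR 11 = 31 (0b00011111)
Final: R5 = 31

31


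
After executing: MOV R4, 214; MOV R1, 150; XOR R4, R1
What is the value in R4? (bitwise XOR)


Register state trace:
  MOV R4, 214  → R4 = 214 (0b11010110)
  MOV R1, 150  → R1 = 150 (0b10010110)
  XOR R4, R1  → R4 = 214 XOR 150 = 64 (0b01000000)
Final: R4 = 64

64


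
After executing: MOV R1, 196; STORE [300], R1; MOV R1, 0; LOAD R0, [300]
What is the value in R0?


Register and memory trace:
  MOV R1, 196  → R1 = 196
  STORE [300], R1  → mem[300] = 196
  MOV R1, 0  → R1 = 0
  LOAD R0, [300]  → R0 = mem[300] = 196
Final: R0 = 196

196


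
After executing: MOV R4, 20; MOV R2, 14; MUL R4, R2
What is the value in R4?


Register state trace:
  MOV R4, 20  → R4 = 20
  MOV R2, 14  → R2 = 14
  MUL R4, R2  → R4 = 20 * 14 = 280
Final: R4 = 280

280


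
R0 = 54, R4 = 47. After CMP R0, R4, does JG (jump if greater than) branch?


Trace:
  R0 = 54, R4 = 47
  CMP R0, R4  → compares 54 vs 47
  JG checks: is 54 greater than 47?
  54 > 47, so condition is true
Branch taken: Yes

Yes


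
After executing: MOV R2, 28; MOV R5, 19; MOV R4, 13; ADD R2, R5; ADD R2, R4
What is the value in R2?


Register state trace:
  MOV R2, 28  → R2 = 28
  MOV R5, 19  → R5 = 19
  MOV R4, 13  → R4 = 13
  ADD R2, R5  → R2 = 28 + 19 = 47
  ADD R2, R4  → R2 = 47 + 13 = 60
Final: R2 = 60

60
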